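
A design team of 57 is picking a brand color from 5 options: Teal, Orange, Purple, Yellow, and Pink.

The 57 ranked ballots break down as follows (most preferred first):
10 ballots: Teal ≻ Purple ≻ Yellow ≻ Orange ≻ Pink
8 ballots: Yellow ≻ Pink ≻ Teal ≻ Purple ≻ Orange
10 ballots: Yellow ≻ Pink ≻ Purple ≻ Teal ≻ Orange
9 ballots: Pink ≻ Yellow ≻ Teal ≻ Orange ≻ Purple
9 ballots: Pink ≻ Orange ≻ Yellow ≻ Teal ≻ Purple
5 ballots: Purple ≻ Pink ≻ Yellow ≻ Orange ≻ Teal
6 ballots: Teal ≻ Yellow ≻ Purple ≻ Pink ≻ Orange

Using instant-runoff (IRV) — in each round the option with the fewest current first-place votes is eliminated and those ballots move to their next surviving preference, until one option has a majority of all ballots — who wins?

Yellow

Round 1: Teal 16, Orange 0, Purple 5, Yellow 18, Pink 18. Orange eliminated.
Round 2: Teal 16, Purple 5, Yellow 18, Pink 18. Purple eliminated.
Round 3: Teal 16, Yellow 18, Pink 23. Teal eliminated.
Round 4: Yellow 34, Pink 23. Yellow has a majority (≥29).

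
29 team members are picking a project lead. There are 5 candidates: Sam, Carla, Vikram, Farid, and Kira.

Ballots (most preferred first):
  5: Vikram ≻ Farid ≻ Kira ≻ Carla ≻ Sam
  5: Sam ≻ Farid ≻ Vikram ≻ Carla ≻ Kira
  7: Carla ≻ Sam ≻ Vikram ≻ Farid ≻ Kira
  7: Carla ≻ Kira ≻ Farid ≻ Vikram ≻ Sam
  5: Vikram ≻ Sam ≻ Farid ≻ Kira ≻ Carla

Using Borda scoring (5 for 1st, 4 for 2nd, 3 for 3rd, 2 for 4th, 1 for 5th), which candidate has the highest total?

Sam: 5×1 + 5×5 + 7×4 + 7×1 + 5×4 = 85
Carla: 5×2 + 5×2 + 7×5 + 7×5 + 5×1 = 95
Vikram: 5×5 + 5×3 + 7×3 + 7×2 + 5×5 = 100
Farid: 5×4 + 5×4 + 7×2 + 7×3 + 5×3 = 90
Kira: 5×3 + 5×1 + 7×1 + 7×4 + 5×2 = 65

Vikram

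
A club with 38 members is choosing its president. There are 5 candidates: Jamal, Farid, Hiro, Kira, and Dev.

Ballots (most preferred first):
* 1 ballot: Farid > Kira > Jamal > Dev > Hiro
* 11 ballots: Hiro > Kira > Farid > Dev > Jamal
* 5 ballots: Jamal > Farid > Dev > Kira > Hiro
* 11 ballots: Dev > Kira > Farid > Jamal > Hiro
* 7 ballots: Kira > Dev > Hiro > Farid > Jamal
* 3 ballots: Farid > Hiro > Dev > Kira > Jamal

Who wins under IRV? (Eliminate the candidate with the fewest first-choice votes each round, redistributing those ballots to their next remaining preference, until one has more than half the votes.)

Round 1: Jamal 5, Farid 4, Hiro 11, Kira 7, Dev 11. Farid eliminated.
Round 2: Jamal 5, Hiro 14, Kira 8, Dev 11. Jamal eliminated.
Round 3: Hiro 14, Kira 8, Dev 16. Kira eliminated.
Round 4: Hiro 14, Dev 24. Dev has a majority (≥20).

Dev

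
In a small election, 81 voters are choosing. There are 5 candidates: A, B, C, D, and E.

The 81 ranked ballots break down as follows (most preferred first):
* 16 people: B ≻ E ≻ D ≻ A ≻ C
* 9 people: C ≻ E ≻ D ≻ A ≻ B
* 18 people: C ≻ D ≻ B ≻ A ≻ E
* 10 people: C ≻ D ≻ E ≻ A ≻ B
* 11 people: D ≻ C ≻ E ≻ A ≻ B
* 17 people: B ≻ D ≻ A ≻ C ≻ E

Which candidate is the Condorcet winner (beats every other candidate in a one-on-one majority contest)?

D

D vs A: 81–0
D vs B: 48–33
D vs C: 44–37
D vs E: 56–25
D beats every other candidate.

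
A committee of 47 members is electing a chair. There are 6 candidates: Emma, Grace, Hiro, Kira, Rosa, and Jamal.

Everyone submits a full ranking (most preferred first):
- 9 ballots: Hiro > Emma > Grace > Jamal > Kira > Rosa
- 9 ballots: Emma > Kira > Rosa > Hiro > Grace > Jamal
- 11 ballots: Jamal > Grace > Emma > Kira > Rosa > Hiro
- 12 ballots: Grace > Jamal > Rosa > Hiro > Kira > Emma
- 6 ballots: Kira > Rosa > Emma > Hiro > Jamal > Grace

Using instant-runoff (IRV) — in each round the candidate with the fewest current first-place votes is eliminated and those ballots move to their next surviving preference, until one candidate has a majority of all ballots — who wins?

Emma

Round 1: Emma 9, Grace 12, Hiro 9, Kira 6, Rosa 0, Jamal 11. Rosa eliminated.
Round 2: Emma 9, Grace 12, Hiro 9, Kira 6, Jamal 11. Kira eliminated.
Round 3: Emma 15, Grace 12, Hiro 9, Jamal 11. Hiro eliminated.
Round 4: Emma 24, Grace 12, Jamal 11. Emma has a majority (≥24).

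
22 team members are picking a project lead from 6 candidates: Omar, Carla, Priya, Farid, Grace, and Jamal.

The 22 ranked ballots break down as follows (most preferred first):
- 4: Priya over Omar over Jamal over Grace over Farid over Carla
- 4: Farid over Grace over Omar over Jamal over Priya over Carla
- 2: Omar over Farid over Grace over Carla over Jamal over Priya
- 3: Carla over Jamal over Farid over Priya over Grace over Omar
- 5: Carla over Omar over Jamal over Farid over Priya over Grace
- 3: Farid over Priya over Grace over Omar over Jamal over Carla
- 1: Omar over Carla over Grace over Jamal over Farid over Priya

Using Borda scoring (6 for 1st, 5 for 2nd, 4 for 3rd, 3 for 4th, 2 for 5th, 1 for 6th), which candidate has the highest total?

Omar

Omar: 4×5 + 4×4 + 2×6 + 3×1 + 5×5 + 3×3 + 1×6 = 91
Carla: 4×1 + 4×1 + 2×3 + 3×6 + 5×6 + 3×1 + 1×5 = 70
Priya: 4×6 + 4×2 + 2×1 + 3×3 + 5×2 + 3×5 + 1×1 = 69
Farid: 4×2 + 4×6 + 2×5 + 3×4 + 5×3 + 3×6 + 1×2 = 89
Grace: 4×3 + 4×5 + 2×4 + 3×2 + 5×1 + 3×4 + 1×4 = 67
Jamal: 4×4 + 4×3 + 2×2 + 3×5 + 5×4 + 3×2 + 1×3 = 76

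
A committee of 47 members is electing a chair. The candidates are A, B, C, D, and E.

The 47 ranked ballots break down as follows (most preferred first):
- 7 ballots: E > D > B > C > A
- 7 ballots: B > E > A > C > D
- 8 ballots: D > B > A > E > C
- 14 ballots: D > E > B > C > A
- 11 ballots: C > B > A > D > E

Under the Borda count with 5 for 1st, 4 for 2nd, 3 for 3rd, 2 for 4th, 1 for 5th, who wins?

A: 7×1 + 7×3 + 8×3 + 14×1 + 11×3 = 99
B: 7×3 + 7×5 + 8×4 + 14×3 + 11×4 = 174
C: 7×2 + 7×2 + 8×1 + 14×2 + 11×5 = 119
D: 7×4 + 7×1 + 8×5 + 14×5 + 11×2 = 167
E: 7×5 + 7×4 + 8×2 + 14×4 + 11×1 = 146

B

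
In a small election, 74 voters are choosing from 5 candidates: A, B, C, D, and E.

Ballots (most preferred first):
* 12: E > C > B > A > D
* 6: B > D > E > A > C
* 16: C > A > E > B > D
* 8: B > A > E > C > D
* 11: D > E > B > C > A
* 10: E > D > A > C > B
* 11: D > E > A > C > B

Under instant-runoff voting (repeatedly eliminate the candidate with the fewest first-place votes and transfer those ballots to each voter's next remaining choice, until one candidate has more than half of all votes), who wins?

Round 1: A 0, B 14, C 16, D 22, E 22. A eliminated.
Round 2: B 14, C 16, D 22, E 22. B eliminated.
Round 3: C 16, D 28, E 30. C eliminated.
Round 4: D 28, E 46. E has a majority (≥38).

E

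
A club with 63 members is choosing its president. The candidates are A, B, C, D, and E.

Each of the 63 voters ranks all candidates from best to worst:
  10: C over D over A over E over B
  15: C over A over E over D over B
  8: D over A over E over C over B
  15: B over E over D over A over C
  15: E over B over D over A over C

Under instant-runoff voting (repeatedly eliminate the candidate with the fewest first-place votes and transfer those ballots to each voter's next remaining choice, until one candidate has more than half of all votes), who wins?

E

Round 1: A 0, B 15, C 25, D 8, E 15. A eliminated.
Round 2: B 15, C 25, D 8, E 15. D eliminated.
Round 3: B 15, C 25, E 23. B eliminated.
Round 4: C 25, E 38. E has a majority (≥32).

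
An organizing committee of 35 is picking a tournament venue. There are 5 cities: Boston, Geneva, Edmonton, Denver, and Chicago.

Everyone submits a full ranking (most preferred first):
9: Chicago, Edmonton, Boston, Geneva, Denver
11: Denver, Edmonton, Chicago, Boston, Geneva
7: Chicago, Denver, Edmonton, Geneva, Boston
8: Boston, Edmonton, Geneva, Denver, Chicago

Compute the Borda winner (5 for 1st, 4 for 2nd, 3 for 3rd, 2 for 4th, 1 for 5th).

Boston: 9×3 + 11×2 + 7×1 + 8×5 = 96
Geneva: 9×2 + 11×1 + 7×2 + 8×3 = 67
Edmonton: 9×4 + 11×4 + 7×3 + 8×4 = 133
Denver: 9×1 + 11×5 + 7×4 + 8×2 = 108
Chicago: 9×5 + 11×3 + 7×5 + 8×1 = 121

Edmonton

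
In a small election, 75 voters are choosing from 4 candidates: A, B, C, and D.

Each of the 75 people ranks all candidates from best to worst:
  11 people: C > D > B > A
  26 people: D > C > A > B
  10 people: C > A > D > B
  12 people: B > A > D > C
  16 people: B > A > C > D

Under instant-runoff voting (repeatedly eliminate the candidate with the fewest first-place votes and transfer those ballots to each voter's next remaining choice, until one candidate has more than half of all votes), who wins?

Round 1: A 0, B 28, C 21, D 26. A eliminated.
Round 2: B 28, C 21, D 26. C eliminated.
Round 3: B 28, D 47. D has a majority (≥38).

D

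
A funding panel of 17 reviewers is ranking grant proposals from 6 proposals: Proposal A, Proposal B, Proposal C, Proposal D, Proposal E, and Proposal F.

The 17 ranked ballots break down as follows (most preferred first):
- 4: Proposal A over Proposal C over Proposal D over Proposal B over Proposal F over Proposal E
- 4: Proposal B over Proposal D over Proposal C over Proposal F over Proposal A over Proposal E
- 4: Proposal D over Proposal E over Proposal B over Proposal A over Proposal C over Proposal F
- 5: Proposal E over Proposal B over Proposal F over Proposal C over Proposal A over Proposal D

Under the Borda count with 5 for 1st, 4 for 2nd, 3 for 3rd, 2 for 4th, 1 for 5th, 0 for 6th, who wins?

Proposal A: 4×5 + 4×1 + 4×2 + 5×1 = 37
Proposal B: 4×2 + 4×5 + 4×3 + 5×4 = 60
Proposal C: 4×4 + 4×3 + 4×1 + 5×2 = 42
Proposal D: 4×3 + 4×4 + 4×5 + 5×0 = 48
Proposal E: 4×0 + 4×0 + 4×4 + 5×5 = 41
Proposal F: 4×1 + 4×2 + 4×0 + 5×3 = 27

Proposal B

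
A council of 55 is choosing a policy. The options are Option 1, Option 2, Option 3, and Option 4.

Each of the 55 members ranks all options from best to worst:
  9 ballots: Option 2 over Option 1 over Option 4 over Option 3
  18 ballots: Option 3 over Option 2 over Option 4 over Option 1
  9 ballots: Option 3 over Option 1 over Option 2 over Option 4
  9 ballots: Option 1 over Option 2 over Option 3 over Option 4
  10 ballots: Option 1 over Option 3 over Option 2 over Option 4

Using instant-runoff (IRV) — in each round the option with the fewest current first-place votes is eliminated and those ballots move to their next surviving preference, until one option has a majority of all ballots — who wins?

Round 1: Option 1 19, Option 2 9, Option 3 27, Option 4 0. Option 4 eliminated.
Round 2: Option 1 19, Option 2 9, Option 3 27. Option 2 eliminated.
Round 3: Option 1 28, Option 3 27. Option 1 has a majority (≥28).

Option 1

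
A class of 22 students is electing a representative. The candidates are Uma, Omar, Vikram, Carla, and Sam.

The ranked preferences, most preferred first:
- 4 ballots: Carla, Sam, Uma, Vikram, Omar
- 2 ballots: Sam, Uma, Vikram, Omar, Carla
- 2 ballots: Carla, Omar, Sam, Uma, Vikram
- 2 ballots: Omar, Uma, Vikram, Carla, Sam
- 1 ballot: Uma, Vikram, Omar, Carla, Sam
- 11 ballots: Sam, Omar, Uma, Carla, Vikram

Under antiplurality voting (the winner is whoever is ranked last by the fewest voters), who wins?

Uma

Last-place votes: Uma 0, Omar 4, Vikram 13, Carla 2, Sam 3.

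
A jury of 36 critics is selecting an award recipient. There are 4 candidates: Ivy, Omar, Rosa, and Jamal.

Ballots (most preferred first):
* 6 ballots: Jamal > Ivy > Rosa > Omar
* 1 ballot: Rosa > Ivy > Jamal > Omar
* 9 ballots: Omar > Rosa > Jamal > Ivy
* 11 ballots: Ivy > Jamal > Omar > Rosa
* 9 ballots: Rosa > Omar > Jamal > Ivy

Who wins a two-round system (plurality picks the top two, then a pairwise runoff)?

Round 1 first-place votes: Ivy 11, Omar 9, Rosa 10, Jamal 6. Ivy and Rosa advance.
Runoff: Ivy is ranked above Rosa on 17 ballots, Rosa above Ivy on 19.

Rosa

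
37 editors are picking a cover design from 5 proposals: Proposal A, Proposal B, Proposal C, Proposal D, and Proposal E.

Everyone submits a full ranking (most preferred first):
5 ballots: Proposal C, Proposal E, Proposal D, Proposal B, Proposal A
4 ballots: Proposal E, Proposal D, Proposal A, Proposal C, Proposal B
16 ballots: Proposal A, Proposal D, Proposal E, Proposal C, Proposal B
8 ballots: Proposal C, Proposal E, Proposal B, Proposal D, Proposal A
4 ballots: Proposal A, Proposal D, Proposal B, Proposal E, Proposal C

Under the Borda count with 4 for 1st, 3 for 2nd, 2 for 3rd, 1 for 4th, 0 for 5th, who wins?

Proposal E

Proposal A: 5×0 + 4×2 + 16×4 + 8×0 + 4×4 = 88
Proposal B: 5×1 + 4×0 + 16×0 + 8×2 + 4×2 = 29
Proposal C: 5×4 + 4×1 + 16×1 + 8×4 + 4×0 = 72
Proposal D: 5×2 + 4×3 + 16×3 + 8×1 + 4×3 = 90
Proposal E: 5×3 + 4×4 + 16×2 + 8×3 + 4×1 = 91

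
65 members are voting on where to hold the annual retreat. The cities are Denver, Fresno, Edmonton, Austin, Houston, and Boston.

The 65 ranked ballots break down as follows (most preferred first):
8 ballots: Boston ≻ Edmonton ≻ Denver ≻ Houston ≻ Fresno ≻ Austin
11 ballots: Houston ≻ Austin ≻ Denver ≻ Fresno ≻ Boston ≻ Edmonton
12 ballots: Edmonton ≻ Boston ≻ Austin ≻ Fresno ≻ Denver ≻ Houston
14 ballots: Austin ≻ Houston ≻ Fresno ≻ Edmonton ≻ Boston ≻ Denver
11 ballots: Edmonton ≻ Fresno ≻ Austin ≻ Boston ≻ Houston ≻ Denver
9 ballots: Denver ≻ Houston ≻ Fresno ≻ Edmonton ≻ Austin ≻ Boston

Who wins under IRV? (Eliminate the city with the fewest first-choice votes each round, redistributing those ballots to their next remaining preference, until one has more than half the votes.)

Houston

Round 1: Denver 9, Fresno 0, Edmonton 23, Austin 14, Houston 11, Boston 8. Fresno eliminated.
Round 2: Denver 9, Edmonton 23, Austin 14, Houston 11, Boston 8. Boston eliminated.
Round 3: Denver 9, Edmonton 31, Austin 14, Houston 11. Denver eliminated.
Round 4: Edmonton 31, Austin 14, Houston 20. Austin eliminated.
Round 5: Edmonton 31, Houston 34. Houston has a majority (≥33).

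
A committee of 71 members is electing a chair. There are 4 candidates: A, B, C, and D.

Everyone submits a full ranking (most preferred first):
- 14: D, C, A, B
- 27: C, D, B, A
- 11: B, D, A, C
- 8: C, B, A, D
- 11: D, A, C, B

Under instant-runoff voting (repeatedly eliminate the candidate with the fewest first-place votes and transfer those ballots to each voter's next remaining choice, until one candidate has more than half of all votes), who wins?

Round 1: A 0, B 11, C 35, D 25. A eliminated.
Round 2: B 11, C 35, D 25. B eliminated.
Round 3: C 35, D 36. D has a majority (≥36).

D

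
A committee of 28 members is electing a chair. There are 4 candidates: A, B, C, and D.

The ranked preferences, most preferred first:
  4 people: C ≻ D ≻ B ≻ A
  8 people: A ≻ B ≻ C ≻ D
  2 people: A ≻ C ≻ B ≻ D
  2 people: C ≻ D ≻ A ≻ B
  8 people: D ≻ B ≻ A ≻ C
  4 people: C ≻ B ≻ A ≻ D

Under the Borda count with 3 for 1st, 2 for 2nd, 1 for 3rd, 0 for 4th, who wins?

B

A: 4×0 + 8×3 + 2×3 + 2×1 + 8×1 + 4×1 = 44
B: 4×1 + 8×2 + 2×1 + 2×0 + 8×2 + 4×2 = 46
C: 4×3 + 8×1 + 2×2 + 2×3 + 8×0 + 4×3 = 42
D: 4×2 + 8×0 + 2×0 + 2×2 + 8×3 + 4×0 = 36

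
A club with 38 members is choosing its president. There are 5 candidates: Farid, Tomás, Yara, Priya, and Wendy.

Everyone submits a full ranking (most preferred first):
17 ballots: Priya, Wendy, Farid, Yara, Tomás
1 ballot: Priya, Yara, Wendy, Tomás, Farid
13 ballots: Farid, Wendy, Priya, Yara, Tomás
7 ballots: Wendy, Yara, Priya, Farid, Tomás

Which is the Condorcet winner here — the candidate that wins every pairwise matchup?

Wendy vs Farid: 25–13
Wendy vs Tomás: 38–0
Wendy vs Yara: 37–1
Wendy vs Priya: 20–18
Wendy beats every other candidate.

Wendy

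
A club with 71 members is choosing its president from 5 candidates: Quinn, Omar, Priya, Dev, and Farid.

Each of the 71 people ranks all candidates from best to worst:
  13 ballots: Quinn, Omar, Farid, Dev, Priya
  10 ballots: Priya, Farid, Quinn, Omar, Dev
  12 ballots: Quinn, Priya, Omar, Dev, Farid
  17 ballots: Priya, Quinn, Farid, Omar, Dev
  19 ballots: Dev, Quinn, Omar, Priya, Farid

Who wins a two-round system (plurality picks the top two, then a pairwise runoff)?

Quinn

Round 1 first-place votes: Quinn 25, Omar 0, Priya 27, Dev 19, Farid 0. Priya and Quinn advance.
Runoff: Priya is ranked above Quinn on 27 ballots, Quinn above Priya on 44.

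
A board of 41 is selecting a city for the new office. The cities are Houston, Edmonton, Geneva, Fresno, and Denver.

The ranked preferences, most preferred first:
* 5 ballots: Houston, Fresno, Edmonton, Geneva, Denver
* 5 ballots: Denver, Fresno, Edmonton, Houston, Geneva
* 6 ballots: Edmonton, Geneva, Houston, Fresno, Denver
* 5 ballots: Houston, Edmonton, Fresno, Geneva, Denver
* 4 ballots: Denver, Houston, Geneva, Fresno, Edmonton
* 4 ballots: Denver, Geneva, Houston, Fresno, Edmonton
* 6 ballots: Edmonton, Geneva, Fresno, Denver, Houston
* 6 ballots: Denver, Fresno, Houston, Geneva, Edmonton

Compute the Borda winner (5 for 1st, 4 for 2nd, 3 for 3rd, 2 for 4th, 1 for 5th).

Houston: 5×5 + 5×2 + 6×3 + 5×5 + 4×4 + 4×3 + 6×1 + 6×3 = 130
Edmonton: 5×3 + 5×3 + 6×5 + 5×4 + 4×1 + 4×1 + 6×5 + 6×1 = 124
Geneva: 5×2 + 5×1 + 6×4 + 5×2 + 4×3 + 4×4 + 6×4 + 6×2 = 113
Fresno: 5×4 + 5×4 + 6×2 + 5×3 + 4×2 + 4×2 + 6×3 + 6×4 = 125
Denver: 5×1 + 5×5 + 6×1 + 5×1 + 4×5 + 4×5 + 6×2 + 6×5 = 123

Houston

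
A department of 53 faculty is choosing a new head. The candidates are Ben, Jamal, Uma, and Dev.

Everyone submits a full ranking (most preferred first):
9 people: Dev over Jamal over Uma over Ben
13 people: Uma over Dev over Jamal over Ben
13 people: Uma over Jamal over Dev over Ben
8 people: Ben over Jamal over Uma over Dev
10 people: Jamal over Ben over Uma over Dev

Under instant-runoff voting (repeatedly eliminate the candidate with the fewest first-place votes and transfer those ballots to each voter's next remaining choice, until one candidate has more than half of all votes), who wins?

Jamal

Round 1: Ben 8, Jamal 10, Uma 26, Dev 9. Ben eliminated.
Round 2: Jamal 18, Uma 26, Dev 9. Dev eliminated.
Round 3: Jamal 27, Uma 26. Jamal has a majority (≥27).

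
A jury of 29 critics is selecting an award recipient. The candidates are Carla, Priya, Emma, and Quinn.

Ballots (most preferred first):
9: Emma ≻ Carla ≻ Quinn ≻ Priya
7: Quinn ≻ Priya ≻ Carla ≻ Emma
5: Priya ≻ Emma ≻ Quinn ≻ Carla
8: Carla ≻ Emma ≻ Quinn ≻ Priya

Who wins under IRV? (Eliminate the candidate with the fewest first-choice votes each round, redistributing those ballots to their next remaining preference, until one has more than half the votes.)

Carla

Round 1: Carla 8, Priya 5, Emma 9, Quinn 7. Priya eliminated.
Round 2: Carla 8, Emma 14, Quinn 7. Quinn eliminated.
Round 3: Carla 15, Emma 14. Carla has a majority (≥15).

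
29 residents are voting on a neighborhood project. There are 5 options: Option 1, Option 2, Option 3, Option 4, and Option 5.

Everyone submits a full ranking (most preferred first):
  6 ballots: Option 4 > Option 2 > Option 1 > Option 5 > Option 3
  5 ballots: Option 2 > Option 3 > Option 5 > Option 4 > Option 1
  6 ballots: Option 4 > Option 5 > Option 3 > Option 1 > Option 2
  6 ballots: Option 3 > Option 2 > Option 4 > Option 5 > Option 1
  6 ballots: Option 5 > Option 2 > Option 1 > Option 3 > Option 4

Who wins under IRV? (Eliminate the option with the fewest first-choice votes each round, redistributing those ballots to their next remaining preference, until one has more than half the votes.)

Round 1: Option 1 0, Option 2 5, Option 3 6, Option 4 12, Option 5 6. Option 1 eliminated.
Round 2: Option 2 5, Option 3 6, Option 4 12, Option 5 6. Option 2 eliminated.
Round 3: Option 3 11, Option 4 12, Option 5 6. Option 5 eliminated.
Round 4: Option 3 17, Option 4 12. Option 3 has a majority (≥15).

Option 3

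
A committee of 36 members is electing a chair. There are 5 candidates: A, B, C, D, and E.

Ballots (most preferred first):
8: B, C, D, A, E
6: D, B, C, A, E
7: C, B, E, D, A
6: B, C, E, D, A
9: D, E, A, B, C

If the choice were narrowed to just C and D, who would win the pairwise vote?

C is ranked above D on 21 ballots; D above C on 15.

C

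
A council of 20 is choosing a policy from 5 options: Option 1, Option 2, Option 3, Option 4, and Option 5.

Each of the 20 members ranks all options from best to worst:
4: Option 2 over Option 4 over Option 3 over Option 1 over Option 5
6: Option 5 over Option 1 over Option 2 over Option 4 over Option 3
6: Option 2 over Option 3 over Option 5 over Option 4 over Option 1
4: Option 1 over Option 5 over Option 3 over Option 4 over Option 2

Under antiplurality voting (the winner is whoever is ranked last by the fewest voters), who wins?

Last-place votes: Option 1 6, Option 2 4, Option 3 6, Option 4 0, Option 5 4.

Option 4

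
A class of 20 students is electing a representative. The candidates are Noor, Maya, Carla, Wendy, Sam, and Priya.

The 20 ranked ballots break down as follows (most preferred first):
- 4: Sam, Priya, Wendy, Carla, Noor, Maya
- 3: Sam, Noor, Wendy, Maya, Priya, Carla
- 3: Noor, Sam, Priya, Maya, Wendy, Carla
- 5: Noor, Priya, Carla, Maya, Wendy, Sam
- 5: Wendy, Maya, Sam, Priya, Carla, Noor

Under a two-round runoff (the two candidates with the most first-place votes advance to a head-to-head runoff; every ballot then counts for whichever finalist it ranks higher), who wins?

Round 1 first-place votes: Noor 8, Maya 0, Carla 0, Wendy 5, Sam 7, Priya 0. Noor and Sam advance.
Runoff: Noor is ranked above Sam on 8 ballots, Sam above Noor on 12.

Sam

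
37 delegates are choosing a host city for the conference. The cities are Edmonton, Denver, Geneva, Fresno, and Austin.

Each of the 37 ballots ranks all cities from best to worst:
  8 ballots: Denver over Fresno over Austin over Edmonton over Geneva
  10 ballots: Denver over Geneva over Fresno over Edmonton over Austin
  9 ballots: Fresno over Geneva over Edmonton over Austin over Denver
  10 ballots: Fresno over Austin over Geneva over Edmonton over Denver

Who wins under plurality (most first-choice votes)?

First-place votes: Edmonton 0, Denver 18, Geneva 0, Fresno 19, Austin 0.

Fresno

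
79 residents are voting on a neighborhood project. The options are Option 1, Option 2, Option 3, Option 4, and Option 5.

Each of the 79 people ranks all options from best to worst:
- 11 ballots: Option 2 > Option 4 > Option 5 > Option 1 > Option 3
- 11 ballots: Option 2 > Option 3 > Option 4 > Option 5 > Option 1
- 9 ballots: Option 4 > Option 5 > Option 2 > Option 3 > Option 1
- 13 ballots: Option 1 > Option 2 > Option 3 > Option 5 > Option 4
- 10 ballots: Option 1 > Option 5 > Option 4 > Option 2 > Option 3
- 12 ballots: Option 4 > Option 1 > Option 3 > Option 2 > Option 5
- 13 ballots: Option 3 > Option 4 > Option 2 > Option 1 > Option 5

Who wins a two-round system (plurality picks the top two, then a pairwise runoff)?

Option 2

Round 1 first-place votes: Option 1 23, Option 2 22, Option 3 13, Option 4 21, Option 5 0. Option 1 and Option 2 advance.
Runoff: Option 1 is ranked above Option 2 on 35 ballots, Option 2 above Option 1 on 44.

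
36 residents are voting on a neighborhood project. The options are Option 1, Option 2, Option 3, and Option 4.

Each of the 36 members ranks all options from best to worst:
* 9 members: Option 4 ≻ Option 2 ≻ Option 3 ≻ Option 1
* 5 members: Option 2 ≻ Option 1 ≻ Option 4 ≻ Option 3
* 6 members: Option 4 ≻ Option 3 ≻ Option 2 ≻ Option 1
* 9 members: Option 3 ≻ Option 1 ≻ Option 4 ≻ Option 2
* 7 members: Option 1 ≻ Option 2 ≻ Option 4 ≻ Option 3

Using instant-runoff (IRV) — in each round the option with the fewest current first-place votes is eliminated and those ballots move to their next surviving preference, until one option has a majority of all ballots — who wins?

Round 1: Option 1 7, Option 2 5, Option 3 9, Option 4 15. Option 2 eliminated.
Round 2: Option 1 12, Option 3 9, Option 4 15. Option 3 eliminated.
Round 3: Option 1 21, Option 4 15. Option 1 has a majority (≥19).

Option 1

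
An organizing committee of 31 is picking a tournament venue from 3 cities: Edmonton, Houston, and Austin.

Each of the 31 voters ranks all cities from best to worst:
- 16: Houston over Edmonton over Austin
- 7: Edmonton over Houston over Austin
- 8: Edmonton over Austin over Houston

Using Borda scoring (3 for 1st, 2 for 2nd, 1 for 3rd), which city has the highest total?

Edmonton

Edmonton: 16×2 + 7×3 + 8×3 = 77
Houston: 16×3 + 7×2 + 8×1 = 70
Austin: 16×1 + 7×1 + 8×2 = 39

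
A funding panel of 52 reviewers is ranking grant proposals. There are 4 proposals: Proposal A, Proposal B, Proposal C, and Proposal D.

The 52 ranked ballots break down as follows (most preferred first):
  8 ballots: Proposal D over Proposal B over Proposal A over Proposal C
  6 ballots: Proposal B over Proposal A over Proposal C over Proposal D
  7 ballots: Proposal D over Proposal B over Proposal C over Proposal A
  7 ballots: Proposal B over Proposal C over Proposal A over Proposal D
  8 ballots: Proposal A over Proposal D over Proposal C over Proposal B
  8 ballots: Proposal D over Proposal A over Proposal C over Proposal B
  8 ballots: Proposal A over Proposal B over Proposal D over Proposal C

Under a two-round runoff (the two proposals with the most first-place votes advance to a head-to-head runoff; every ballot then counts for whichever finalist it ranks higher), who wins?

Proposal A

Round 1 first-place votes: Proposal A 16, Proposal B 13, Proposal C 0, Proposal D 23. Proposal D and Proposal A advance.
Runoff: Proposal D is ranked above Proposal A on 23 ballots, Proposal A above Proposal D on 29.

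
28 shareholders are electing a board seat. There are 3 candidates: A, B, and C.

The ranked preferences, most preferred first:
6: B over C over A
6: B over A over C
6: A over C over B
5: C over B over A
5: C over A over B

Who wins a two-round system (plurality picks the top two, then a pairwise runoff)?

C

Round 1 first-place votes: A 6, B 12, C 10. B and C advance.
Runoff: B is ranked above C on 12 ballots, C above B on 16.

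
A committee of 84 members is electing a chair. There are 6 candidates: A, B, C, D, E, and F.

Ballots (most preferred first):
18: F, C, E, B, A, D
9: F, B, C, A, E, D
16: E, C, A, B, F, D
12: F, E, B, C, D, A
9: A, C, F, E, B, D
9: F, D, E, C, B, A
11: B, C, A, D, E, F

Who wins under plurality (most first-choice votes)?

First-place votes: A 9, B 11, C 0, D 0, E 16, F 48.

F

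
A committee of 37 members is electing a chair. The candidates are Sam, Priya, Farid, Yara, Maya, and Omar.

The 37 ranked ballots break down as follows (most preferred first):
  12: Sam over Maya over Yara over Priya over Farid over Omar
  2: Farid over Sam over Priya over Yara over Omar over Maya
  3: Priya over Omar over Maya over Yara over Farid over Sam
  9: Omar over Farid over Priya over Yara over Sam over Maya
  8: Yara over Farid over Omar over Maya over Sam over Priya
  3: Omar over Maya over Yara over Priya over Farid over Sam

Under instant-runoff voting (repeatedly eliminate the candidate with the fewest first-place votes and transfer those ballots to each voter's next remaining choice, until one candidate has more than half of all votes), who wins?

Omar

Round 1: Sam 12, Priya 3, Farid 2, Yara 8, Maya 0, Omar 12. Maya eliminated.
Round 2: Sam 12, Priya 3, Farid 2, Yara 8, Omar 12. Farid eliminated.
Round 3: Sam 14, Priya 3, Yara 8, Omar 12. Priya eliminated.
Round 4: Sam 14, Yara 8, Omar 15. Yara eliminated.
Round 5: Sam 14, Omar 23. Omar has a majority (≥19).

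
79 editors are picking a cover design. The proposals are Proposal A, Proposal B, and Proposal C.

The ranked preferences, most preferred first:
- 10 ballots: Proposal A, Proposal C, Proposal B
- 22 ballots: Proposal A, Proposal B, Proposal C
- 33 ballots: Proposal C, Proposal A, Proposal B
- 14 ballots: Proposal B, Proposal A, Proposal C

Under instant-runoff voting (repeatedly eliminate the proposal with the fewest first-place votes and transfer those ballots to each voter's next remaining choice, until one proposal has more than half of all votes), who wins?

Proposal A

Round 1: Proposal A 32, Proposal B 14, Proposal C 33. Proposal B eliminated.
Round 2: Proposal A 46, Proposal C 33. Proposal A has a majority (≥40).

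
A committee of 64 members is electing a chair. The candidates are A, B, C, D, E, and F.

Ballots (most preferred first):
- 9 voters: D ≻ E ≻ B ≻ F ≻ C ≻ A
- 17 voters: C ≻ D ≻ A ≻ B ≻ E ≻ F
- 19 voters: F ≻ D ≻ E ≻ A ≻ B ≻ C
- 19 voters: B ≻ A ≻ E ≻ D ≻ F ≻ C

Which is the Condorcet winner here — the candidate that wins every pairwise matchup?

D

D vs A: 45–19
D vs B: 45–19
D vs C: 47–17
D vs E: 45–19
D vs F: 45–19
D beats every other candidate.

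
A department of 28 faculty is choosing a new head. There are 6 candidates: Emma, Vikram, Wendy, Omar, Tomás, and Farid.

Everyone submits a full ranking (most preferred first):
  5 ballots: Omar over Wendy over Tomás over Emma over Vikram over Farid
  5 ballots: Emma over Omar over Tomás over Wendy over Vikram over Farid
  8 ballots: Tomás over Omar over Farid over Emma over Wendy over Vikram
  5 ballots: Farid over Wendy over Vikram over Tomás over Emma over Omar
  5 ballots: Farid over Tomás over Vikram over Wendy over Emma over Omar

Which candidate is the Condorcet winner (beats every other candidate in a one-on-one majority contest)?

Tomás

Tomás vs Emma: 23–5
Tomás vs Vikram: 23–5
Tomás vs Wendy: 18–10
Tomás vs Omar: 18–10
Tomás vs Farid: 18–10
Tomás beats every other candidate.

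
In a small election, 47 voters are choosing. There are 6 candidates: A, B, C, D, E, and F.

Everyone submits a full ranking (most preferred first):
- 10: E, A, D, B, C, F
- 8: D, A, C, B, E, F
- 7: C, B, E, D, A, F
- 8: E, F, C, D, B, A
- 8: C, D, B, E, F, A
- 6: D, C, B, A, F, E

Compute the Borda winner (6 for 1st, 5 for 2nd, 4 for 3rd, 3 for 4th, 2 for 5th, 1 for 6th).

A: 10×5 + 8×5 + 7×2 + 8×1 + 8×1 + 6×3 = 138
B: 10×3 + 8×3 + 7×5 + 8×2 + 8×4 + 6×4 = 161
C: 10×2 + 8×4 + 7×6 + 8×4 + 8×6 + 6×5 = 204
D: 10×4 + 8×6 + 7×3 + 8×3 + 8×5 + 6×6 = 209
E: 10×6 + 8×2 + 7×4 + 8×6 + 8×3 + 6×1 = 182
F: 10×1 + 8×1 + 7×1 + 8×5 + 8×2 + 6×2 = 93

D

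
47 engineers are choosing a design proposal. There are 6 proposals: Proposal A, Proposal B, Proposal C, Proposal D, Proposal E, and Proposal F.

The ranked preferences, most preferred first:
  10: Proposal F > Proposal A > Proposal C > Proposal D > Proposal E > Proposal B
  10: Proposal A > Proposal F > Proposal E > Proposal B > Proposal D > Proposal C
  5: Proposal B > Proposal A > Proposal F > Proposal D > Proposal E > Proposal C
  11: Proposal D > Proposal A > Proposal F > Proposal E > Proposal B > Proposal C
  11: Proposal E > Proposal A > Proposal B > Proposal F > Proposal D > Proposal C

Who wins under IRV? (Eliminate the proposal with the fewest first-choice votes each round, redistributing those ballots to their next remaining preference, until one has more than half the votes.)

Round 1: Proposal A 10, Proposal B 5, Proposal C 0, Proposal D 11, Proposal E 11, Proposal F 10. Proposal C eliminated.
Round 2: Proposal A 10, Proposal B 5, Proposal D 11, Proposal E 11, Proposal F 10. Proposal B eliminated.
Round 3: Proposal A 15, Proposal D 11, Proposal E 11, Proposal F 10. Proposal F eliminated.
Round 4: Proposal A 25, Proposal D 11, Proposal E 11. Proposal A has a majority (≥24).

Proposal A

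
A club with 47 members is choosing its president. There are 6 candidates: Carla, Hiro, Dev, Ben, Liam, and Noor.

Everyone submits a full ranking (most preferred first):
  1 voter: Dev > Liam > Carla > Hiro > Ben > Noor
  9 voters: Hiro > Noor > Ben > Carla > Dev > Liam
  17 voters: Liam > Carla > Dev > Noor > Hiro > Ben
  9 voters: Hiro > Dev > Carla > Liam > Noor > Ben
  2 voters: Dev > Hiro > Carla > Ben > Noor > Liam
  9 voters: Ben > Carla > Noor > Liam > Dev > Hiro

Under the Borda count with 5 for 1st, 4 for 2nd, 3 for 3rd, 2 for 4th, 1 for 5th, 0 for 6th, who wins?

Carla

Carla: 1×3 + 9×2 + 17×4 + 9×3 + 2×3 + 9×4 = 158
Hiro: 1×2 + 9×5 + 17×1 + 9×5 + 2×4 + 9×0 = 117
Dev: 1×5 + 9×1 + 17×3 + 9×4 + 2×5 + 9×1 = 120
Ben: 1×1 + 9×3 + 17×0 + 9×0 + 2×2 + 9×5 = 77
Liam: 1×4 + 9×0 + 17×5 + 9×2 + 2×0 + 9×2 = 125
Noor: 1×0 + 9×4 + 17×2 + 9×1 + 2×1 + 9×3 = 108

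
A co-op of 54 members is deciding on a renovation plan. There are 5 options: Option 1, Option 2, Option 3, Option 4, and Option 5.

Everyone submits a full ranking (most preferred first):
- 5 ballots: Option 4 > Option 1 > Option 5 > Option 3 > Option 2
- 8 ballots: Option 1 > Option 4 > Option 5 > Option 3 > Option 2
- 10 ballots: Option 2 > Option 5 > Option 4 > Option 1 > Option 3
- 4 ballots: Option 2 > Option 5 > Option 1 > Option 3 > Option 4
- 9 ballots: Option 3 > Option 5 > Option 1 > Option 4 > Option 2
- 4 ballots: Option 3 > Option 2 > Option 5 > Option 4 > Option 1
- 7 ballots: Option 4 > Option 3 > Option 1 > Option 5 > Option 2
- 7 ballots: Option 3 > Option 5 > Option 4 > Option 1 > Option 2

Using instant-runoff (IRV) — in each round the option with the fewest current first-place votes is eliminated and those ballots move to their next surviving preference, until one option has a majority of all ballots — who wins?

Option 4

Round 1: Option 1 8, Option 2 14, Option 3 20, Option 4 12, Option 5 0. Option 5 eliminated.
Round 2: Option 1 8, Option 2 14, Option 3 20, Option 4 12. Option 1 eliminated.
Round 3: Option 2 14, Option 3 20, Option 4 20. Option 2 eliminated.
Round 4: Option 3 24, Option 4 30. Option 4 has a majority (≥28).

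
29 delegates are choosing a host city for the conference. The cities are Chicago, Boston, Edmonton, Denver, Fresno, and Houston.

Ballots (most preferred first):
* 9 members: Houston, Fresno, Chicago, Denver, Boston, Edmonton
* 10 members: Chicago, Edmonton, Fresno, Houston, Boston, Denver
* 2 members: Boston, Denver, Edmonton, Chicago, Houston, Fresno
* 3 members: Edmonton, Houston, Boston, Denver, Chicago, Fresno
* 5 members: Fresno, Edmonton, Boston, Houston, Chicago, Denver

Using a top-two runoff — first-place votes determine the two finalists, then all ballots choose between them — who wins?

Houston

Round 1 first-place votes: Chicago 10, Boston 2, Edmonton 3, Denver 0, Fresno 5, Houston 9. Chicago and Houston advance.
Runoff: Chicago is ranked above Houston on 12 ballots, Houston above Chicago on 17.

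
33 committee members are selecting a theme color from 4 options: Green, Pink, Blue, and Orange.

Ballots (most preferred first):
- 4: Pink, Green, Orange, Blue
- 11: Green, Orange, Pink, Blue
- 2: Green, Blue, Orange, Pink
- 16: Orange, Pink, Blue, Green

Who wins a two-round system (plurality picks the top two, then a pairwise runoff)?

Green

Round 1 first-place votes: Green 13, Pink 4, Blue 0, Orange 16. Orange and Green advance.
Runoff: Orange is ranked above Green on 16 ballots, Green above Orange on 17.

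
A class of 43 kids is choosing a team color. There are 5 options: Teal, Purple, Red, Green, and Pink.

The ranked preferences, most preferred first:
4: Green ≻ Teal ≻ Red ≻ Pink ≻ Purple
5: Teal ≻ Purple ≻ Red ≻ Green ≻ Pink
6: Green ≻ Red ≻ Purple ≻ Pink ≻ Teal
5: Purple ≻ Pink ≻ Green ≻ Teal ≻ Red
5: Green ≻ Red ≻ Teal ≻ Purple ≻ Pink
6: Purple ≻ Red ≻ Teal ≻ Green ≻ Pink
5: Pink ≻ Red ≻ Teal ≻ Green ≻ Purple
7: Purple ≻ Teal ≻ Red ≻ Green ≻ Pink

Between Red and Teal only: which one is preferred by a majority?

Red is ranked above Teal on 22 ballots; Teal above Red on 21.

Red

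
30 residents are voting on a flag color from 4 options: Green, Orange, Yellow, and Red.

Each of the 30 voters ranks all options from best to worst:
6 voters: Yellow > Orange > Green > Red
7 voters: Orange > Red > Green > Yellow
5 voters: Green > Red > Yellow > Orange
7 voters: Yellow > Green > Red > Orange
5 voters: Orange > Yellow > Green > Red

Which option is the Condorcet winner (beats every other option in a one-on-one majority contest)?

Yellow

Yellow vs Green: 18–12
Yellow vs Orange: 18–12
Yellow vs Red: 18–12
Yellow beats every other option.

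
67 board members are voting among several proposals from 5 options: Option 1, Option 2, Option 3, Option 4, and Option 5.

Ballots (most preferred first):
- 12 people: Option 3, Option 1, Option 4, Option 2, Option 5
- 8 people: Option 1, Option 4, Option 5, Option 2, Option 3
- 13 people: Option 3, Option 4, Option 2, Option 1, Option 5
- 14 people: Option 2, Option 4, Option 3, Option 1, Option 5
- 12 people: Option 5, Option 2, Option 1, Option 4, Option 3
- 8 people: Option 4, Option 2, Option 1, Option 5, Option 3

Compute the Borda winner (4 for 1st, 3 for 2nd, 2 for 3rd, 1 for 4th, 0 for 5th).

Option 1: 12×3 + 8×4 + 13×1 + 14×1 + 12×2 + 8×2 = 135
Option 2: 12×1 + 8×1 + 13×2 + 14×4 + 12×3 + 8×3 = 162
Option 3: 12×4 + 8×0 + 13×4 + 14×2 + 12×0 + 8×0 = 128
Option 4: 12×2 + 8×3 + 13×3 + 14×3 + 12×1 + 8×4 = 173
Option 5: 12×0 + 8×2 + 13×0 + 14×0 + 12×4 + 8×1 = 72

Option 4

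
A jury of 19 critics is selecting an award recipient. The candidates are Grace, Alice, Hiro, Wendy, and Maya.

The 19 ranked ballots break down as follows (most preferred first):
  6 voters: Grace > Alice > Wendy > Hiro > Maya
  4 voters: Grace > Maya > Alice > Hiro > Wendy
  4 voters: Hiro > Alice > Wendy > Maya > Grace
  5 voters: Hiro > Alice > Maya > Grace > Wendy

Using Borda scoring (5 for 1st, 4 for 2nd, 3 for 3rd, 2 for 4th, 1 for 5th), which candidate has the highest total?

Alice

Grace: 6×5 + 4×5 + 4×1 + 5×2 = 64
Alice: 6×4 + 4×3 + 4×4 + 5×4 = 72
Hiro: 6×2 + 4×2 + 4×5 + 5×5 = 65
Wendy: 6×3 + 4×1 + 4×3 + 5×1 = 39
Maya: 6×1 + 4×4 + 4×2 + 5×3 = 45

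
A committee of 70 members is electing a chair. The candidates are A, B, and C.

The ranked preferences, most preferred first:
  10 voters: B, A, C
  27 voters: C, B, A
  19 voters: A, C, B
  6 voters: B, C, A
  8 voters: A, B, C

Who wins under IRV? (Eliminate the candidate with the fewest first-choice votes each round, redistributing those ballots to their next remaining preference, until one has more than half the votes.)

Round 1: A 27, B 16, C 27. B eliminated.
Round 2: A 37, C 33. A has a majority (≥36).

A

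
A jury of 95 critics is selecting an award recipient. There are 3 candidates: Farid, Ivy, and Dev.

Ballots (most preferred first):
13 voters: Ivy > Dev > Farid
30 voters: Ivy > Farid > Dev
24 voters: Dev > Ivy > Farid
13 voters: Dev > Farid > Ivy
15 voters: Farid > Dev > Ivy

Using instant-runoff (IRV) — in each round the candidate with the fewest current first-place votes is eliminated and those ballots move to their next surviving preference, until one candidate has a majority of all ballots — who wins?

Round 1: Farid 15, Ivy 43, Dev 37. Farid eliminated.
Round 2: Ivy 43, Dev 52. Dev has a majority (≥48).

Dev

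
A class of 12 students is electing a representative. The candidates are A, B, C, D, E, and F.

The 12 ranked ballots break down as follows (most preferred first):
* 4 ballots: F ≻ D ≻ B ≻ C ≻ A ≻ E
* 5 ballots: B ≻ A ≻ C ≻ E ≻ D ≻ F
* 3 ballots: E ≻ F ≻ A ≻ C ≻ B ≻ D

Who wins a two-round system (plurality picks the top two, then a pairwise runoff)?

F

Round 1 first-place votes: A 0, B 5, C 0, D 0, E 3, F 4. B and F advance.
Runoff: B is ranked above F on 5 ballots, F above B on 7.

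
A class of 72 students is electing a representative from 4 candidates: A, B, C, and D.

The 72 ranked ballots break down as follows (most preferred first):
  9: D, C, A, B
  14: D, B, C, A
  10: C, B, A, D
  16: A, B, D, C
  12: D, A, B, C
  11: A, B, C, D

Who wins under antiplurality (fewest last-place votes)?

B

Last-place votes: A 14, B 9, C 28, D 21.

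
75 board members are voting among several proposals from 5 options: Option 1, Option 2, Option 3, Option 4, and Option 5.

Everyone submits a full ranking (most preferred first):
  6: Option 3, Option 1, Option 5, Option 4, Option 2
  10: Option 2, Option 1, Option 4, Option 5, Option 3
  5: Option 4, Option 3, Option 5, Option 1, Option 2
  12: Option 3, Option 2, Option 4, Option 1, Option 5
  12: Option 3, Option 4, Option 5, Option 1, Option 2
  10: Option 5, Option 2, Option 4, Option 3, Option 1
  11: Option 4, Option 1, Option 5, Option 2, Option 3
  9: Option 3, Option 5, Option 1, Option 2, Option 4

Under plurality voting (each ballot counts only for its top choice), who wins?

First-place votes: Option 1 0, Option 2 10, Option 3 39, Option 4 16, Option 5 10.

Option 3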